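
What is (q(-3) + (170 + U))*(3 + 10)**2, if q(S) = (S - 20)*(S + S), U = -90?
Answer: 36842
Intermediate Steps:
q(S) = 2*S*(-20 + S) (q(S) = (-20 + S)*(2*S) = 2*S*(-20 + S))
(q(-3) + (170 + U))*(3 + 10)**2 = (2*(-3)*(-20 - 3) + (170 - 90))*(3 + 10)**2 = (2*(-3)*(-23) + 80)*13**2 = (138 + 80)*169 = 218*169 = 36842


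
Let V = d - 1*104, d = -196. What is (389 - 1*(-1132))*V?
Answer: -456300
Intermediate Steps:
V = -300 (V = -196 - 1*104 = -196 - 104 = -300)
(389 - 1*(-1132))*V = (389 - 1*(-1132))*(-300) = (389 + 1132)*(-300) = 1521*(-300) = -456300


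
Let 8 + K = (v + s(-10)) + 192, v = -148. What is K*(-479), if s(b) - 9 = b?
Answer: -16765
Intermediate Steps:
s(b) = 9 + b
K = 35 (K = -8 + ((-148 + (9 - 10)) + 192) = -8 + ((-148 - 1) + 192) = -8 + (-149 + 192) = -8 + 43 = 35)
K*(-479) = 35*(-479) = -16765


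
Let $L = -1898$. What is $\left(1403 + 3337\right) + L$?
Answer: $2842$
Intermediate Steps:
$\left(1403 + 3337\right) + L = \left(1403 + 3337\right) - 1898 = 4740 - 1898 = 2842$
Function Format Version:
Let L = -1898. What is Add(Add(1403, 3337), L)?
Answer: 2842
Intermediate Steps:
Add(Add(1403, 3337), L) = Add(Add(1403, 3337), -1898) = Add(4740, -1898) = 2842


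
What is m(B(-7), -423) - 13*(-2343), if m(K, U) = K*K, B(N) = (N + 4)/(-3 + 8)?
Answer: 761484/25 ≈ 30459.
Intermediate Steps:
B(N) = 4/5 + N/5 (B(N) = (4 + N)/5 = (4 + N)*(1/5) = 4/5 + N/5)
m(K, U) = K**2
m(B(-7), -423) - 13*(-2343) = (4/5 + (1/5)*(-7))**2 - 13*(-2343) = (4/5 - 7/5)**2 + 30459 = (-3/5)**2 + 30459 = 9/25 + 30459 = 761484/25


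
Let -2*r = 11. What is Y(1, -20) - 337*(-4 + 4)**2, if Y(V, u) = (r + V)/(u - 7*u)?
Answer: -3/80 ≈ -0.037500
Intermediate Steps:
r = -11/2 (r = -1/2*11 = -11/2 ≈ -5.5000)
Y(V, u) = -(-11/2 + V)/(6*u) (Y(V, u) = (-11/2 + V)/(u - 7*u) = (-11/2 + V)/((-6*u)) = (-11/2 + V)*(-1/(6*u)) = -(-11/2 + V)/(6*u))
Y(1, -20) - 337*(-4 + 4)**2 = (1/12)*(11 - 2*1)/(-20) - 337*(-4 + 4)**2 = (1/12)*(-1/20)*(11 - 2) - 337*0**2 = (1/12)*(-1/20)*9 - 337*0 = -3/80 + 0 = -3/80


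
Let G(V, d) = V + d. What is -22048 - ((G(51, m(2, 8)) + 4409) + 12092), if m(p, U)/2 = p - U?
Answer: -38588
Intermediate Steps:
m(p, U) = -2*U + 2*p (m(p, U) = 2*(p - U) = -2*U + 2*p)
-22048 - ((G(51, m(2, 8)) + 4409) + 12092) = -22048 - (((51 + (-2*8 + 2*2)) + 4409) + 12092) = -22048 - (((51 + (-16 + 4)) + 4409) + 12092) = -22048 - (((51 - 12) + 4409) + 12092) = -22048 - ((39 + 4409) + 12092) = -22048 - (4448 + 12092) = -22048 - 1*16540 = -22048 - 16540 = -38588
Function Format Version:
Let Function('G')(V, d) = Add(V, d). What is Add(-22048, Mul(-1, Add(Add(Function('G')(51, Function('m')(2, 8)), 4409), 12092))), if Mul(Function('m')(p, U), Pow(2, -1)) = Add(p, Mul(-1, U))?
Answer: -38588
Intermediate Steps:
Function('m')(p, U) = Add(Mul(-2, U), Mul(2, p)) (Function('m')(p, U) = Mul(2, Add(p, Mul(-1, U))) = Add(Mul(-2, U), Mul(2, p)))
Add(-22048, Mul(-1, Add(Add(Function('G')(51, Function('m')(2, 8)), 4409), 12092))) = Add(-22048, Mul(-1, Add(Add(Add(51, Add(Mul(-2, 8), Mul(2, 2))), 4409), 12092))) = Add(-22048, Mul(-1, Add(Add(Add(51, Add(-16, 4)), 4409), 12092))) = Add(-22048, Mul(-1, Add(Add(Add(51, -12), 4409), 12092))) = Add(-22048, Mul(-1, Add(Add(39, 4409), 12092))) = Add(-22048, Mul(-1, Add(4448, 12092))) = Add(-22048, Mul(-1, 16540)) = Add(-22048, -16540) = -38588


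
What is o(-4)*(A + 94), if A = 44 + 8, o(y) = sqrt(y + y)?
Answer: 292*I*sqrt(2) ≈ 412.95*I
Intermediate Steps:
o(y) = sqrt(2)*sqrt(y) (o(y) = sqrt(2*y) = sqrt(2)*sqrt(y))
A = 52
o(-4)*(A + 94) = (sqrt(2)*sqrt(-4))*(52 + 94) = (sqrt(2)*(2*I))*146 = (2*I*sqrt(2))*146 = 292*I*sqrt(2)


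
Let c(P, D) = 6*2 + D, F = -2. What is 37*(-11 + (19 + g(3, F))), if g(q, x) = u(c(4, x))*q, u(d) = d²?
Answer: 11396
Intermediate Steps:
c(P, D) = 12 + D
g(q, x) = q*(12 + x)² (g(q, x) = (12 + x)²*q = q*(12 + x)²)
37*(-11 + (19 + g(3, F))) = 37*(-11 + (19 + 3*(12 - 2)²)) = 37*(-11 + (19 + 3*10²)) = 37*(-11 + (19 + 3*100)) = 37*(-11 + (19 + 300)) = 37*(-11 + 319) = 37*308 = 11396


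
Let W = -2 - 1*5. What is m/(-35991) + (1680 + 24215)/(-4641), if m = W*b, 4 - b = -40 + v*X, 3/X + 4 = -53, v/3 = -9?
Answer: -5893823324/1057883463 ≈ -5.5713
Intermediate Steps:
v = -27 (v = 3*(-9) = -27)
X = -1/19 (X = 3/(-4 - 53) = 3/(-57) = 3*(-1/57) = -1/19 ≈ -0.052632)
W = -7 (W = -2 - 5 = -7)
b = 809/19 (b = 4 - (-40 - 27*(-1/19)) = 4 - (-40 + 27/19) = 4 - 1*(-733/19) = 4 + 733/19 = 809/19 ≈ 42.579)
m = -5663/19 (m = -7*809/19 = -5663/19 ≈ -298.05)
m/(-35991) + (1680 + 24215)/(-4641) = -5663/19/(-35991) + (1680 + 24215)/(-4641) = -5663/19*(-1/35991) + 25895*(-1/4641) = 5663/683829 - 25895/4641 = -5893823324/1057883463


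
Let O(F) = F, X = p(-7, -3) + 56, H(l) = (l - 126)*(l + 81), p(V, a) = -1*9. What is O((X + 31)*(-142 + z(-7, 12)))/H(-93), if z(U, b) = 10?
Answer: -286/73 ≈ -3.9178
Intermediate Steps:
p(V, a) = -9
H(l) = (-126 + l)*(81 + l)
X = 47 (X = -9 + 56 = 47)
O((X + 31)*(-142 + z(-7, 12)))/H(-93) = ((47 + 31)*(-142 + 10))/(-10206 + (-93)² - 45*(-93)) = (78*(-132))/(-10206 + 8649 + 4185) = -10296/2628 = -10296*1/2628 = -286/73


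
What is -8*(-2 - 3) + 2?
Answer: 42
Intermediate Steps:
-8*(-2 - 3) + 2 = -8*(-5) + 2 = 40 + 2 = 42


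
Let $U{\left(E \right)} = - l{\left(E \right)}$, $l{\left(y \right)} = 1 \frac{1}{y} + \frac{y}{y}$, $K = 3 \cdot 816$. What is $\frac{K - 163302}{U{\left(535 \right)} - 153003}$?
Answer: $\frac{86056890}{81857141} \approx 1.0513$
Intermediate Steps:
$K = 2448$
$l{\left(y \right)} = 1 + \frac{1}{y}$ ($l{\left(y \right)} = \frac{1}{y} + 1 = 1 + \frac{1}{y}$)
$U{\left(E \right)} = - \frac{1 + E}{E}$
$\frac{K - 163302}{U{\left(535 \right)} - 153003} = \frac{2448 - 163302}{\frac{-1 - 535}{535} - 153003} = - \frac{160854}{\frac{-1 - 535}{535} - 153003} = - \frac{160854}{\frac{1}{535} \left(-536\right) - 153003} = - \frac{160854}{- \frac{536}{535} - 153003} = - \frac{160854}{- \frac{81857141}{535}} = \left(-160854\right) \left(- \frac{535}{81857141}\right) = \frac{86056890}{81857141}$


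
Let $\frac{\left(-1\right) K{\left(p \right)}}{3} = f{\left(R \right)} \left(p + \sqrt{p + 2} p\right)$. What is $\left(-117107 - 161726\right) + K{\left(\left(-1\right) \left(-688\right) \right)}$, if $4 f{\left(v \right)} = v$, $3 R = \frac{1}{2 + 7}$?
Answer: $- \frac{2509669}{9} - \frac{172 \sqrt{690}}{9} \approx -2.7935 \cdot 10^{5}$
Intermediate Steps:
$R = \frac{1}{27}$ ($R = \frac{1}{3 \left(2 + 7\right)} = \frac{1}{3 \cdot 9} = \frac{1}{3} \cdot \frac{1}{9} = \frac{1}{27} \approx 0.037037$)
$f{\left(v \right)} = \frac{v}{4}$
$K{\left(p \right)} = - \frac{p}{36} - \frac{p \sqrt{2 + p}}{36}$ ($K{\left(p \right)} = - 3 \cdot \frac{1}{4} \cdot \frac{1}{27} \left(p + \sqrt{p + 2} p\right) = - 3 \frac{p + \sqrt{2 + p} p}{108} = - 3 \frac{p + p \sqrt{2 + p}}{108} = - 3 \left(\frac{p}{108} + \frac{p \sqrt{2 + p}}{108}\right) = - \frac{p}{36} - \frac{p \sqrt{2 + p}}{36}$)
$\left(-117107 - 161726\right) + K{\left(\left(-1\right) \left(-688\right) \right)} = \left(-117107 - 161726\right) - \frac{\left(-1\right) \left(-688\right) \left(1 + \sqrt{2 - -688}\right)}{36} = -278833 - \frac{172 \left(1 + \sqrt{2 + 688}\right)}{9} = -278833 - \frac{172 \left(1 + \sqrt{690}\right)}{9} = -278833 - \left(\frac{172}{9} + \frac{172 \sqrt{690}}{9}\right) = - \frac{2509669}{9} - \frac{172 \sqrt{690}}{9}$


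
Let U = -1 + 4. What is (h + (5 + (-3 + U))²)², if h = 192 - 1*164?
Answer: 2809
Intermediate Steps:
U = 3
h = 28 (h = 192 - 164 = 28)
(h + (5 + (-3 + U))²)² = (28 + (5 + (-3 + 3))²)² = (28 + (5 + 0)²)² = (28 + 5²)² = (28 + 25)² = 53² = 2809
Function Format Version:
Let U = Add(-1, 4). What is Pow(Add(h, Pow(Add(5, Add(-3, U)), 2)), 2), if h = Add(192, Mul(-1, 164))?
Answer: 2809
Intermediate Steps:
U = 3
h = 28 (h = Add(192, -164) = 28)
Pow(Add(h, Pow(Add(5, Add(-3, U)), 2)), 2) = Pow(Add(28, Pow(Add(5, Add(-3, 3)), 2)), 2) = Pow(Add(28, Pow(Add(5, 0), 2)), 2) = Pow(Add(28, Pow(5, 2)), 2) = Pow(Add(28, 25), 2) = Pow(53, 2) = 2809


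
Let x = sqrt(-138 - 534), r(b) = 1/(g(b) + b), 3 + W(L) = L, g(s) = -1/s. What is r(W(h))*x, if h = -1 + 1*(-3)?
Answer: -7*I*sqrt(42)/12 ≈ -3.7804*I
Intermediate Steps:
h = -4 (h = -1 - 3 = -4)
W(L) = -3 + L
r(b) = 1/(b - 1/b) (r(b) = 1/(-1/b + b) = 1/(b - 1/b))
x = 4*I*sqrt(42) (x = sqrt(-672) = 4*I*sqrt(42) ≈ 25.923*I)
r(W(h))*x = ((-3 - 4)/(-1 + (-3 - 4)**2))*(4*I*sqrt(42)) = (-7/(-1 + (-7)**2))*(4*I*sqrt(42)) = (-7/(-1 + 49))*(4*I*sqrt(42)) = (-7/48)*(4*I*sqrt(42)) = (-7*1/48)*(4*I*sqrt(42)) = -7*I*sqrt(42)/12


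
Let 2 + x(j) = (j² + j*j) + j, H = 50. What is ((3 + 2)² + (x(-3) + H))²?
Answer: 7744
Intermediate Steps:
x(j) = -2 + j + 2*j² (x(j) = -2 + ((j² + j*j) + j) = -2 + ((j² + j²) + j) = -2 + (2*j² + j) = -2 + (j + 2*j²) = -2 + j + 2*j²)
((3 + 2)² + (x(-3) + H))² = ((3 + 2)² + ((-2 - 3 + 2*(-3)²) + 50))² = (5² + ((-2 - 3 + 2*9) + 50))² = (25 + ((-2 - 3 + 18) + 50))² = (25 + (13 + 50))² = (25 + 63)² = 88² = 7744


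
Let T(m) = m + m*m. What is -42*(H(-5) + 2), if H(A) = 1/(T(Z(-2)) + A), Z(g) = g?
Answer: -70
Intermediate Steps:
T(m) = m + m²
H(A) = 1/(2 + A) (H(A) = 1/(-2*(1 - 2) + A) = 1/(-2*(-1) + A) = 1/(2 + A))
-42*(H(-5) + 2) = -42*(1/(2 - 5) + 2) = -42*(1/(-3) + 2) = -42*(-⅓ + 2) = -42*5/3 = -70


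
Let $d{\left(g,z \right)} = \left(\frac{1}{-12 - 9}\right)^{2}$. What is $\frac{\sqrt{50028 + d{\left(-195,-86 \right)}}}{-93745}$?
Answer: $- \frac{\sqrt{22062349}}{1968645} \approx -0.0023859$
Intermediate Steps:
$d{\left(g,z \right)} = \frac{1}{441}$ ($d{\left(g,z \right)} = \left(\frac{1}{-21}\right)^{2} = \left(- \frac{1}{21}\right)^{2} = \frac{1}{441}$)
$\frac{\sqrt{50028 + d{\left(-195,-86 \right)}}}{-93745} = \frac{\sqrt{50028 + \frac{1}{441}}}{-93745} = \sqrt{\frac{22062349}{441}} \left(- \frac{1}{93745}\right) = \frac{\sqrt{22062349}}{21} \left(- \frac{1}{93745}\right) = - \frac{\sqrt{22062349}}{1968645}$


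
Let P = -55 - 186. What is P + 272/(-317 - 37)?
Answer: -42793/177 ≈ -241.77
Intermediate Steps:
P = -241
P + 272/(-317 - 37) = -241 + 272/(-317 - 37) = -241 + 272/(-354) = -241 - 1/354*272 = -241 - 136/177 = -42793/177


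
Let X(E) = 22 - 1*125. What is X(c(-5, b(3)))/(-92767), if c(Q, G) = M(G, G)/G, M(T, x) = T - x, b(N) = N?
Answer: 103/92767 ≈ 0.0011103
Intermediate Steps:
c(Q, G) = 0 (c(Q, G) = (G - G)/G = 0/G = 0)
X(E) = -103 (X(E) = 22 - 125 = -103)
X(c(-5, b(3)))/(-92767) = -103/(-92767) = -103*(-1/92767) = 103/92767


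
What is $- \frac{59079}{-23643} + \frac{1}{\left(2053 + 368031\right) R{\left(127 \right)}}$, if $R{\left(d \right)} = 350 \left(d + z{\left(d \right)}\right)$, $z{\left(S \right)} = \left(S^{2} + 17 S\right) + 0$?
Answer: $\frac{46973395862400881}{18798422423781000} \approx 2.4988$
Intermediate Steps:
$z{\left(S \right)} = S^{2} + 17 S$
$R{\left(d \right)} = 350 d + 350 d \left(17 + d\right)$ ($R{\left(d \right)} = 350 \left(d + d \left(17 + d\right)\right) = 350 d + 350 d \left(17 + d\right)$)
$- \frac{59079}{-23643} + \frac{1}{\left(2053 + 368031\right) R{\left(127 \right)}} = - \frac{59079}{-23643} + \frac{1}{\left(2053 + 368031\right) 350 \cdot 127 \left(18 + 127\right)} = \left(-59079\right) \left(- \frac{1}{23643}\right) + \frac{1}{370084 \cdot 350 \cdot 127 \cdot 145} = \frac{19693}{7881} + \frac{1}{370084 \cdot 6445250} = \frac{19693}{7881} + \frac{1}{370084} \cdot \frac{1}{6445250} = \frac{19693}{7881} + \frac{1}{2385283901000} = \frac{46973395862400881}{18798422423781000}$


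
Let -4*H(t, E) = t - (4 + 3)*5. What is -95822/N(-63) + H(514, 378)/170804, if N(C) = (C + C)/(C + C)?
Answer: -65467124031/683216 ≈ -95822.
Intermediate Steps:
N(C) = 1 (N(C) = (2*C)/((2*C)) = (2*C)*(1/(2*C)) = 1)
H(t, E) = 35/4 - t/4 (H(t, E) = -(t - (4 + 3)*5)/4 = -(t - 7*5)/4 = -(t - 1*35)/4 = -(t - 35)/4 = -(-35 + t)/4 = 35/4 - t/4)
-95822/N(-63) + H(514, 378)/170804 = -95822/1 + (35/4 - ¼*514)/170804 = -95822*1 + (35/4 - 257/2)*(1/170804) = -95822 - 479/4*1/170804 = -95822 - 479/683216 = -65467124031/683216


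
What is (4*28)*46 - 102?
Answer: 5050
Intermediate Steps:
(4*28)*46 - 102 = 112*46 - 102 = 5152 - 102 = 5050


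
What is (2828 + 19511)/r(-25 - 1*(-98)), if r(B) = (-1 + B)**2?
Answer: 22339/5184 ≈ 4.3092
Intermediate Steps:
(2828 + 19511)/r(-25 - 1*(-98)) = (2828 + 19511)/((-1 + (-25 - 1*(-98)))**2) = 22339/((-1 + (-25 + 98))**2) = 22339/((-1 + 73)**2) = 22339/(72**2) = 22339/5184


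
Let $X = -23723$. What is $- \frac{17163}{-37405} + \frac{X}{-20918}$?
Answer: $\frac{1246374449}{782437790} \approx 1.5929$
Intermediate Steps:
$- \frac{17163}{-37405} + \frac{X}{-20918} = - \frac{17163}{-37405} - \frac{23723}{-20918} = \left(-17163\right) \left(- \frac{1}{37405}\right) - - \frac{23723}{20918} = \frac{17163}{37405} + \frac{23723}{20918} = \frac{1246374449}{782437790}$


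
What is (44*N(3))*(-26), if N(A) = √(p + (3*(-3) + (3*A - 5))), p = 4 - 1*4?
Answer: -1144*I*√5 ≈ -2558.1*I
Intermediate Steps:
p = 0 (p = 4 - 4 = 0)
N(A) = √(-14 + 3*A) (N(A) = √(0 + (3*(-3) + (3*A - 5))) = √(0 + (-9 + (-5 + 3*A))) = √(0 + (-14 + 3*A)) = √(-14 + 3*A))
(44*N(3))*(-26) = (44*√(-14 + 3*3))*(-26) = (44*√(-14 + 9))*(-26) = (44*√(-5))*(-26) = (44*(I*√5))*(-26) = (44*I*√5)*(-26) = -1144*I*√5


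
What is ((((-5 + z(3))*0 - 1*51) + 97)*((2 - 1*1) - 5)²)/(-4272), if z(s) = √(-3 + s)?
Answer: -46/267 ≈ -0.17228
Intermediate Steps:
((((-5 + z(3))*0 - 1*51) + 97)*((2 - 1*1) - 5)²)/(-4272) = ((((-5 + √(-3 + 3))*0 - 1*51) + 97)*((2 - 1*1) - 5)²)/(-4272) = ((((-5 + √0)*0 - 51) + 97)*((2 - 1) - 5)²)*(-1/4272) = ((((-5 + 0)*0 - 51) + 97)*(1 - 5)²)*(-1/4272) = (((-5*0 - 51) + 97)*(-4)²)*(-1/4272) = (((0 - 51) + 97)*16)*(-1/4272) = ((-51 + 97)*16)*(-1/4272) = (46*16)*(-1/4272) = 736*(-1/4272) = -46/267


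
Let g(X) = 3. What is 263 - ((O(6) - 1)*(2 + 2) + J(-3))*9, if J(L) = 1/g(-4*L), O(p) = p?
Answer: 80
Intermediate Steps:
J(L) = 1/3
263 - ((O(6) - 1)*(2 + 2) + J(-3))*9 = 263 - ((6 - 1)*(2 + 2) + 1/3)*9 = 263 - (5*4 + 1/3)*9 = 263 - (20 + 1/3)*9 = 263 - 61*9/3 = 263 - 1*183 = 263 - 183 = 80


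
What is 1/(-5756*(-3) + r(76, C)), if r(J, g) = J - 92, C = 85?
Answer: 1/17252 ≈ 5.7964e-5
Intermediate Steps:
r(J, g) = -92 + J
1/(-5756*(-3) + r(76, C)) = 1/(-5756*(-3) + (-92 + 76)) = 1/(17268 - 16) = 1/17252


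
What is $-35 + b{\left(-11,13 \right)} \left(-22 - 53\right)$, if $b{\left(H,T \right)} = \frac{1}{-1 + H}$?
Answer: $- \frac{115}{4} \approx -28.75$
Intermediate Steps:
$-35 + b{\left(-11,13 \right)} \left(-22 - 53\right) = -35 + \frac{-22 - 53}{-1 - 11} = -35 + \frac{-22 - 53}{-12} = -35 - - \frac{25}{4} = -35 + \frac{25}{4} = - \frac{115}{4}$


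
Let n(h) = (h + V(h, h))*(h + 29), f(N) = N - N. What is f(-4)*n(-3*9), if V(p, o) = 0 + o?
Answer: 0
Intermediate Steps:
f(N) = 0
V(p, o) = o
n(h) = 2*h*(29 + h) (n(h) = (h + h)*(h + 29) = (2*h)*(29 + h) = 2*h*(29 + h))
f(-4)*n(-3*9) = 0*(2*(-3*9)*(29 - 3*9)) = 0*(2*(-27)*(29 - 27)) = 0*(2*(-27)*2) = 0*(-108) = 0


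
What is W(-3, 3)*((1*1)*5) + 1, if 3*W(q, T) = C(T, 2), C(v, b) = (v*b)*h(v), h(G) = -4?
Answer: -39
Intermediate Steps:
C(v, b) = -4*b*v (C(v, b) = (v*b)*(-4) = (b*v)*(-4) = -4*b*v)
W(q, T) = -8*T/3 (W(q, T) = (-4*2*T)/3 = (-8*T)/3 = -8*T/3)
W(-3, 3)*((1*1)*5) + 1 = (-8/3*3)*((1*1)*5) + 1 = -8*5 + 1 = -40 + 1 = -39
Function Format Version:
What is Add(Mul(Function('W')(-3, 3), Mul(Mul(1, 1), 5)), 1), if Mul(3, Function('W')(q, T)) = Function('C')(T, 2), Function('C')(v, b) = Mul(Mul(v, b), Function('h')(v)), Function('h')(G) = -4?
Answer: -39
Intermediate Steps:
Function('C')(v, b) = Mul(-4, b, v) (Function('C')(v, b) = Mul(Mul(v, b), -4) = Mul(Mul(b, v), -4) = Mul(-4, b, v))
Function('W')(q, T) = Mul(Rational(-8, 3), T) (Function('W')(q, T) = Mul(Rational(1, 3), Mul(-4, 2, T)) = Mul(Rational(1, 3), Mul(-8, T)) = Mul(Rational(-8, 3), T))
Add(Mul(Function('W')(-3, 3), Mul(Mul(1, 1), 5)), 1) = Add(Mul(Mul(Rational(-8, 3), 3), Mul(Mul(1, 1), 5)), 1) = Add(Mul(-8, Mul(1, 5)), 1) = Add(Mul(-8, 5), 1) = Add(-40, 1) = -39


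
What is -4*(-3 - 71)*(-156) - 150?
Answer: -46326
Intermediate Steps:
-4*(-3 - 71)*(-156) - 150 = -4*(-74)*(-156) - 150 = 296*(-156) - 150 = -46176 - 150 = -46326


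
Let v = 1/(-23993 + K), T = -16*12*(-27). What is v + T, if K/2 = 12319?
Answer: 3343681/645 ≈ 5184.0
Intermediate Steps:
K = 24638 (K = 2*12319 = 24638)
T = 5184 (T = -192*(-27) = 5184)
v = 1/645 (v = 1/(-23993 + 24638) = 1/645 ≈ 0.0015504)
v + T = 1/645 + 5184 = 3343681/645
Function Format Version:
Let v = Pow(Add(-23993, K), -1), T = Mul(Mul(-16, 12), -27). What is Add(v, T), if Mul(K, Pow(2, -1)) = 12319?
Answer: Rational(3343681, 645) ≈ 5184.0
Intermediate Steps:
K = 24638 (K = Mul(2, 12319) = 24638)
T = 5184 (T = Mul(-192, -27) = 5184)
v = Rational(1, 645) (v = Pow(Add(-23993, 24638), -1) = Pow(645, -1) = Rational(1, 645) ≈ 0.0015504)
Add(v, T) = Add(Rational(1, 645), 5184) = Rational(3343681, 645)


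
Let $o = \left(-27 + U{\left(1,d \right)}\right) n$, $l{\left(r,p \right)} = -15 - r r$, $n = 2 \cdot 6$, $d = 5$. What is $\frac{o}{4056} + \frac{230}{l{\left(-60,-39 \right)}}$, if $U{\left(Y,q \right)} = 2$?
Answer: $- \frac{33623}{244374} \approx -0.13759$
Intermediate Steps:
$n = 12$
$l{\left(r,p \right)} = -15 - r^{2}$
$o = -300$ ($o = \left(-27 + 2\right) 12 = \left(-25\right) 12 = -300$)
$\frac{o}{4056} + \frac{230}{l{\left(-60,-39 \right)}} = - \frac{300}{4056} + \frac{230}{-15 - \left(-60\right)^{2}} = \left(-300\right) \frac{1}{4056} + \frac{230}{-15 - 3600} = - \frac{25}{338} + \frac{230}{-15 - 3600} = - \frac{25}{338} + \frac{230}{-3615} = - \frac{25}{338} + 230 \left(- \frac{1}{3615}\right) = - \frac{25}{338} - \frac{46}{723} = - \frac{33623}{244374}$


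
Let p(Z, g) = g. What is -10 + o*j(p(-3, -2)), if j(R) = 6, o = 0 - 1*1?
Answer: -16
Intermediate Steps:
o = -1 (o = 0 - 1 = -1)
-10 + o*j(p(-3, -2)) = -10 - 1*6 = -10 - 6 = -16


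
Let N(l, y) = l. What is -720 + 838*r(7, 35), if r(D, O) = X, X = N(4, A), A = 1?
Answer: 2632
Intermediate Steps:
X = 4
r(D, O) = 4
-720 + 838*r(7, 35) = -720 + 838*4 = -720 + 3352 = 2632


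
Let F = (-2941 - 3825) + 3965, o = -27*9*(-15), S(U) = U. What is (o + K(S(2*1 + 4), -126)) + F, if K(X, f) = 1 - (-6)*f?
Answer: 89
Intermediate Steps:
K(X, f) = 1 + 6*f
o = 3645 (o = -243*(-15) = 3645)
F = -2801 (F = -6766 + 3965 = -2801)
(o + K(S(2*1 + 4), -126)) + F = (3645 + (1 + 6*(-126))) - 2801 = (3645 + (1 - 756)) - 2801 = (3645 - 755) - 2801 = 2890 - 2801 = 89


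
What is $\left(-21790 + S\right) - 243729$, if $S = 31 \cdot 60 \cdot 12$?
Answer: $-243199$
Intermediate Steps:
$S = 22320$ ($S = 1860 \cdot 12 = 22320$)
$\left(-21790 + S\right) - 243729 = \left(-21790 + 22320\right) - 243729 = 530 - 243729 = -243199$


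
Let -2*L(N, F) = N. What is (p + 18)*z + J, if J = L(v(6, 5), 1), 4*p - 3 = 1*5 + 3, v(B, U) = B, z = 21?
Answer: 1731/4 ≈ 432.75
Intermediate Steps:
p = 11/4 (p = ¾ + (1*5 + 3)/4 = ¾ + (5 + 3)/4 = ¾ + (¼)*8 = ¾ + 2 = 11/4 ≈ 2.7500)
L(N, F) = -N/2
J = -3 (J = -½*6 = -3)
(p + 18)*z + J = (11/4 + 18)*21 - 3 = (83/4)*21 - 3 = 1743/4 - 3 = 1731/4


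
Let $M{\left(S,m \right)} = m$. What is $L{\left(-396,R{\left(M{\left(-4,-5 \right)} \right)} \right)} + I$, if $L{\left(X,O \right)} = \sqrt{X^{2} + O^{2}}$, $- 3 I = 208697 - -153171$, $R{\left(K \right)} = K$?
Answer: $- \frac{361868}{3} + \sqrt{156841} \approx -1.2023 \cdot 10^{5}$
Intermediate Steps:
$I = - \frac{361868}{3}$ ($I = - \frac{208697 - -153171}{3} = - \frac{208697 + 153171}{3} = \left(- \frac{1}{3}\right) 361868 = - \frac{361868}{3} \approx -1.2062 \cdot 10^{5}$)
$L{\left(X,O \right)} = \sqrt{O^{2} + X^{2}}$
$L{\left(-396,R{\left(M{\left(-4,-5 \right)} \right)} \right)} + I = \sqrt{\left(-5\right)^{2} + \left(-396\right)^{2}} - \frac{361868}{3} = \sqrt{25 + 156816} - \frac{361868}{3} = \sqrt{156841} - \frac{361868}{3} = - \frac{361868}{3} + \sqrt{156841}$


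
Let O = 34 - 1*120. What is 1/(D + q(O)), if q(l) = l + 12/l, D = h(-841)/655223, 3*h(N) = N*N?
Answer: -84523767/7250424893 ≈ -0.011658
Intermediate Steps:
O = -86 (O = 34 - 120 = -86)
h(N) = N²/3 (h(N) = (N*N)/3 = N²/3)
D = 707281/1965669 (D = ((⅓)*(-841)²)/655223 = ((⅓)*707281)*(1/655223) = (707281/3)*(1/655223) = 707281/1965669 ≈ 0.35982)
1/(D + q(O)) = 1/(707281/1965669 + (-86 + 12/(-86))) = 1/(707281/1965669 + (-86 + 12*(-1/86))) = 1/(707281/1965669 + (-86 - 6/43)) = 1/(707281/1965669 - 3704/43) = 1/(-7250424893/84523767) = -84523767/7250424893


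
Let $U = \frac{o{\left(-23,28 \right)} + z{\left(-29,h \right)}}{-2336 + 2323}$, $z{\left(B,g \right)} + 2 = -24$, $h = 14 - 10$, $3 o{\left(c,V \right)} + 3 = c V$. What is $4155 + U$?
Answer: $\frac{162770}{39} \approx 4173.6$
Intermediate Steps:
$o{\left(c,V \right)} = -1 + \frac{V c}{3}$ ($o{\left(c,V \right)} = -1 + \frac{c V}{3} = -1 + \frac{V c}{3}$)
$h = 4$ ($h = 14 - 10 = 4$)
$z{\left(B,g \right)} = -26$ ($z{\left(B,g \right)} = -2 - 24 = -26$)
$U = \frac{725}{39}$ ($U = \frac{\left(-1 + \frac{1}{3} \cdot 28 \left(-23\right)\right) - 26}{-2336 + 2323} = \frac{\left(-1 - \frac{644}{3}\right) - 26}{-13} = \left(- \frac{647}{3} - 26\right) \left(- \frac{1}{13}\right) = \left(- \frac{725}{3}\right) \left(- \frac{1}{13}\right) = \frac{725}{39} \approx 18.59$)
$4155 + U = 4155 + \frac{725}{39} = \frac{162770}{39}$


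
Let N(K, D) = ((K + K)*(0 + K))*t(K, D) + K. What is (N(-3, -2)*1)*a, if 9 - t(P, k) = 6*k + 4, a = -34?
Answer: -10302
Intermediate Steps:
t(P, k) = 5 - 6*k (t(P, k) = 9 - (6*k + 4) = 9 - (4 + 6*k) = 9 + (-4 - 6*k) = 5 - 6*k)
N(K, D) = K + 2*K²*(5 - 6*D) (N(K, D) = ((K + K)*(0 + K))*(5 - 6*D) + K = ((2*K)*K)*(5 - 6*D) + K = (2*K²)*(5 - 6*D) + K = 2*K²*(5 - 6*D) + K = K + 2*K²*(5 - 6*D))
(N(-3, -2)*1)*a = (-3*(1 + 10*(-3) - 12*(-2)*(-3))*1)*(-34) = (-3*(1 - 30 - 72)*1)*(-34) = (-3*(-101)*1)*(-34) = (303*1)*(-34) = 303*(-34) = -10302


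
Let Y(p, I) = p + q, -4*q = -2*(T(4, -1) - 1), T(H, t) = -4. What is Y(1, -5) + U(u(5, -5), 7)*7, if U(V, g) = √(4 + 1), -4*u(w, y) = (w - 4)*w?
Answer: -3/2 + 7*√5 ≈ 14.152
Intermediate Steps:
q = -5/2 (q = -(-1)*(-4 - 1)/2 = -(-1)*(-5)/2 = -¼*10 = -5/2 ≈ -2.5000)
u(w, y) = -w*(-4 + w)/4 (u(w, y) = -(w - 4)*w/4 = -(-4 + w)*w/4 = -w*(-4 + w)/4)
U(V, g) = √5
Y(p, I) = -5/2 + p (Y(p, I) = p - 5/2 = -5/2 + p)
Y(1, -5) + U(u(5, -5), 7)*7 = (-5/2 + 1) + √5*7 = -3/2 + 7*√5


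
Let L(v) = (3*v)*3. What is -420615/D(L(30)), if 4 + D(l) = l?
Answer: -420615/266 ≈ -1581.3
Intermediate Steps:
L(v) = 9*v
D(l) = -4 + l
-420615/D(L(30)) = -420615/(-4 + 9*30) = -420615/(-4 + 270) = -420615/266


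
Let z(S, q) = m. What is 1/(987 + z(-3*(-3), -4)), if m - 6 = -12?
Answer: 1/981 ≈ 0.0010194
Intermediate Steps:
m = -6 (m = 6 - 12 = -6)
z(S, q) = -6
1/(987 + z(-3*(-3), -4)) = 1/(987 - 6) = 1/981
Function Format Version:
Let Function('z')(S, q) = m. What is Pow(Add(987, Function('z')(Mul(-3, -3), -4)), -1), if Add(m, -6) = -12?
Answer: Rational(1, 981) ≈ 0.0010194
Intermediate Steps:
m = -6 (m = Add(6, -12) = -6)
Function('z')(S, q) = -6
Pow(Add(987, Function('z')(Mul(-3, -3), -4)), -1) = Pow(Add(987, -6), -1) = Pow(981, -1) = Rational(1, 981)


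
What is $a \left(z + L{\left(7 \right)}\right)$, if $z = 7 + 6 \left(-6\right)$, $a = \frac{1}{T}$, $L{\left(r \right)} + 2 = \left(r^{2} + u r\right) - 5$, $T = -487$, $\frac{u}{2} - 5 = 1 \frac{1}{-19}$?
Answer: $- \frac{1563}{9253} \approx -0.16892$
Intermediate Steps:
$u = \frac{188}{19}$ ($u = 10 + 2 \cdot 1 \frac{1}{-19} = 10 + 2 \cdot 1 \left(- \frac{1}{19}\right) = 10 + 2 \left(- \frac{1}{19}\right) = 10 - \frac{2}{19} = \frac{188}{19} \approx 9.8947$)
$L{\left(r \right)} = -7 + r^{2} + \frac{188 r}{19}$ ($L{\left(r \right)} = -2 - \left(5 - r^{2} - \frac{188 r}{19}\right) = -2 + \left(-5 + r^{2} + \frac{188 r}{19}\right) = -7 + r^{2} + \frac{188 r}{19}$)
$a = - \frac{1}{487}$ ($a = \frac{1}{-487} = - \frac{1}{487} \approx -0.0020534$)
$z = -29$ ($z = 7 - 36 = -29$)
$a \left(z + L{\left(7 \right)}\right) = - \frac{-29 + \left(-7 + 7^{2} + \frac{188}{19} \cdot 7\right)}{487} = - \frac{-29 + \left(-7 + 49 + \frac{1316}{19}\right)}{487} = - \frac{-29 + \frac{2114}{19}}{487} = \left(- \frac{1}{487}\right) \frac{1563}{19} = - \frac{1563}{9253}$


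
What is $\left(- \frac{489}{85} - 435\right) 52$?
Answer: $- \frac{1948128}{85} \approx -22919.0$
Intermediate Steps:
$\left(- \frac{489}{85} - 435\right) 52 = \left(- \frac{37464}{85}\right) 52 = - \frac{1948128}{85}$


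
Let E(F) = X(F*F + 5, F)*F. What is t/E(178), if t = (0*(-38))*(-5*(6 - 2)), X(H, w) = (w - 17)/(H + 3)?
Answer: 0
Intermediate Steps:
X(H, w) = (-17 + w)/(3 + H)
t = 0 (t = 0*(-5*4) = 0*(-20) = 0)
E(F) = F*(-17 + F)/(8 + F²) (E(F) = ((-17 + F)/(3 + (F*F + 5)))*F = ((-17 + F)/(3 + (F² + 5)))*F = ((-17 + F)/(3 + (5 + F²)))*F = ((-17 + F)/(8 + F²))*F = F*(-17 + F)/(8 + F²))
t/E(178) = 0/((178*(-17 + 178)/(8 + 178²))) = 0/((178*161/(8 + 31684))) = 0/((178*161/31692)) = 0/((178*(1/31692)*161)) = 0/(14329/15846) = 0*(15846/14329) = 0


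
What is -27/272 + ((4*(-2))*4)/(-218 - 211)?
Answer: -2879/116688 ≈ -0.024673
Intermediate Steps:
-27/272 + ((4*(-2))*4)/(-218 - 211) = -27*1/272 - 8*4/(-429) = -27/272 - 32*(-1/429) = -27/272 + 32/429 = -2879/116688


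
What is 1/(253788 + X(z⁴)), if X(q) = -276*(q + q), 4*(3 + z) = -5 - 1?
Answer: 2/54867 ≈ 3.6452e-5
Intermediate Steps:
z = -9/2 (z = -3 + (-5 - 1)/4 = -3 + (¼)*(-6) = -3 - 3/2 = -9/2 ≈ -4.5000)
X(q) = -552*q
1/(253788 + X(z⁴)) = 1/(253788 - 552*(-9/2)⁴) = 1/(253788 - 552*6561/16) = 1/(253788 - 452709/2) = 1/(54867/2) = 2/54867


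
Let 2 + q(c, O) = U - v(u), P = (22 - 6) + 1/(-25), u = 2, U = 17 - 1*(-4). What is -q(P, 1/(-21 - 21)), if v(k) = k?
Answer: -17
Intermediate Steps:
U = 21 (U = 17 + 4 = 21)
P = 399/25 (P = 16 - 1/25 = 399/25 ≈ 15.960)
q(c, O) = 17 (q(c, O) = -2 + (21 - 1*2) = -2 + (21 - 2) = -2 + 19 = 17)
-q(P, 1/(-21 - 21)) = -1*17 = -17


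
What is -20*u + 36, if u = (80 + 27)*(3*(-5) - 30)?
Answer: 96336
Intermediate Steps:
u = -4815 (u = 107*(-15 - 30) = 107*(-45) = -4815)
-20*u + 36 = -20*(-4815) + 36 = 96300 + 36 = 96336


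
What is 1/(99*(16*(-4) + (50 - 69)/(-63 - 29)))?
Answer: -92/581031 ≈ -0.00015834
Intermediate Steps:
1/(99*(16*(-4) + (50 - 69)/(-63 - 29))) = 1/(99*(-64 - 19/(-92))) = 1/(99*(-64 - 19*(-1/92))) = 1/(99*(-64 + 19/92)) = 1/(99*(-5869/92)) = 1/(-581031/92) = -92/581031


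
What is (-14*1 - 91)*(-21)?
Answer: 2205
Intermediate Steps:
(-14*1 - 91)*(-21) = (-14 - 91)*(-21) = -105*(-21) = 2205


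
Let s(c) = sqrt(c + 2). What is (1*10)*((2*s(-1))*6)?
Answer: 120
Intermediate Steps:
s(c) = sqrt(2 + c)
(1*10)*((2*s(-1))*6) = (1*10)*((2*sqrt(2 - 1))*6) = 10*((2*sqrt(1))*6) = 10*((2*1)*6) = 10*(2*6) = 10*12 = 120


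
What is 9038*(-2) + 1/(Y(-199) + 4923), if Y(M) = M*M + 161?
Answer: -807726059/44685 ≈ -18076.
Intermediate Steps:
Y(M) = 161 + M**2 (Y(M) = M**2 + 161 = 161 + M**2)
9038*(-2) + 1/(Y(-199) + 4923) = 9038*(-2) + 1/((161 + (-199)**2) + 4923) = -18076 + 1/((161 + 39601) + 4923) = -18076 + 1/(39762 + 4923) = -18076 + 1/44685 = -807726059/44685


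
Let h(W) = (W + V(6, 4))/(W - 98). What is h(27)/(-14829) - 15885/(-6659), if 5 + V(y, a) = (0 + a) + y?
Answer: 16724878303/7010988081 ≈ 2.3855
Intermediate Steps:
V(y, a) = -5 + a + y (V(y, a) = -5 + ((0 + a) + y) = -5 + (a + y) = -5 + a + y)
h(W) = (5 + W)/(-98 + W) (h(W) = (W + (-5 + 4 + 6))/(W - 98) = (W + 5)/(-98 + W) = (5 + W)/(-98 + W))
h(27)/(-14829) - 15885/(-6659) = ((5 + 27)/(-98 + 27))/(-14829) - 15885/(-6659) = (32/(-71))*(-1/14829) - 15885*(-1/6659) = -1/71*32*(-1/14829) + 15885/6659 = -32/71*(-1/14829) + 15885/6659 = 32/1052859 + 15885/6659 = 16724878303/7010988081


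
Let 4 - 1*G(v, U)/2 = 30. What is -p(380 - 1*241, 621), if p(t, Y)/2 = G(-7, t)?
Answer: 104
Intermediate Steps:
G(v, U) = -52 (G(v, U) = 8 - 2*30 = 8 - 60 = -52)
p(t, Y) = -104 (p(t, Y) = 2*(-52) = -104)
-p(380 - 1*241, 621) = -1*(-104) = 104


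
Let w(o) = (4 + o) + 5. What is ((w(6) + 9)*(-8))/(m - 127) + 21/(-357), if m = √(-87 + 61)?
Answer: 132791/91545 + 64*I*√26/5385 ≈ 1.4506 + 0.060601*I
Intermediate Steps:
w(o) = 9 + o
m = I*√26 (m = √(-26) = I*√26 ≈ 5.099*I)
((w(6) + 9)*(-8))/(m - 127) + 21/(-357) = (((9 + 6) + 9)*(-8))/(I*√26 - 127) + 21/(-357) = ((15 + 9)*(-8))/(-127 + I*√26) + 21*(-1/357) = (24*(-8))/(-127 + I*√26) - 1/17 = -192/(-127 + I*√26) - 1/17 = -1/17 - 192/(-127 + I*√26)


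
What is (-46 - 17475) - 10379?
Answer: -27900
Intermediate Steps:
(-46 - 17475) - 10379 = -17521 - 10379 = -27900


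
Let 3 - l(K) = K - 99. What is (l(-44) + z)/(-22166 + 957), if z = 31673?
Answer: -31819/21209 ≈ -1.5003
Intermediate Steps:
l(K) = 102 - K (l(K) = 3 - (K - 99) = 3 - (-99 + K) = 3 + (99 - K) = 102 - K)
(l(-44) + z)/(-22166 + 957) = ((102 - 1*(-44)) + 31673)/(-22166 + 957) = ((102 + 44) + 31673)/(-21209) = (146 + 31673)*(-1/21209) = 31819*(-1/21209) = -31819/21209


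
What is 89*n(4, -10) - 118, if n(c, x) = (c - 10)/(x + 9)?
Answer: 416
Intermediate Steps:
n(c, x) = (-10 + c)/(9 + x)
89*n(4, -10) - 118 = 89*((-10 + 4)/(9 - 10)) - 118 = 89*(-6/(-1)) - 118 = 89*(-1*(-6)) - 118 = 89*6 - 118 = 534 - 118 = 416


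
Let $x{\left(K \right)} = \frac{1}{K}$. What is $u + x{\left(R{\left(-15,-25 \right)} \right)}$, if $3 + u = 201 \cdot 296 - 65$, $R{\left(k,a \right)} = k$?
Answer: $\frac{891419}{15} \approx 59428.0$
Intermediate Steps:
$u = 59428$ ($u = -3 + \left(201 \cdot 296 - 65\right) = -3 + \left(59496 - 65\right) = -3 + 59431 = 59428$)
$u + x{\left(R{\left(-15,-25 \right)} \right)} = 59428 + \frac{1}{-15} = 59428 - \frac{1}{15} = \frac{891419}{15}$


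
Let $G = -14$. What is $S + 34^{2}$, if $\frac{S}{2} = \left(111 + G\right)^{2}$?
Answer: $19974$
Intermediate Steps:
$S = 18818$ ($S = 2 \left(111 - 14\right)^{2} = 2 \cdot 97^{2} = 2 \cdot 9409 = 18818$)
$S + 34^{2} = 18818 + 34^{2} = 18818 + 1156 = 19974$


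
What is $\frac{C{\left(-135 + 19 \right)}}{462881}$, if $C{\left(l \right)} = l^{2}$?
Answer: $\frac{13456}{462881} \approx 0.02907$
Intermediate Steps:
$\frac{C{\left(-135 + 19 \right)}}{462881} = \frac{\left(-135 + 19\right)^{2}}{462881} = \left(-116\right)^{2} \cdot \frac{1}{462881} = 13456 \cdot \frac{1}{462881} = \frac{13456}{462881}$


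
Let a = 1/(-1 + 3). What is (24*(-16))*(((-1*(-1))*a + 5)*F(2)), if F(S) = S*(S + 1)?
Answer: -12672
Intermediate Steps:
F(S) = S*(1 + S)
a = 1/2 ≈ 0.50000
(24*(-16))*(((-1*(-1))*a + 5)*F(2)) = (24*(-16))*((-1*(-1)*(1/2) + 5)*(2*(1 + 2))) = -384*(1*(1/2) + 5)*2*3 = -384*(1/2 + 5)*6 = -2112*6 = -384*33 = -12672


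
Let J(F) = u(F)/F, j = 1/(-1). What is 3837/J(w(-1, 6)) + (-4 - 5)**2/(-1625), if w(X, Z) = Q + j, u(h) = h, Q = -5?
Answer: 6235044/1625 ≈ 3836.9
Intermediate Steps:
j = -1
w(X, Z) = -6 (w(X, Z) = -5 - 1 = -6)
J(F) = 1 (J(F) = F/F = 1)
3837/J(w(-1, 6)) + (-4 - 5)**2/(-1625) = 3837/1 + (-4 - 5)**2/(-1625) = 3837*1 + (-9)**2*(-1/1625) = 3837 + 81*(-1/1625) = 3837 - 81/1625 = 6235044/1625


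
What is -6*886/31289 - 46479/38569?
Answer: -1659314235/1206785441 ≈ -1.3750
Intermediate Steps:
-6*886/31289 - 46479/38569 = -5316*1/31289 - 46479*1/38569 = -5316/31289 - 46479/38569 = -1659314235/1206785441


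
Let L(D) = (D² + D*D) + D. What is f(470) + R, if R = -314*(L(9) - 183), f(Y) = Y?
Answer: 4238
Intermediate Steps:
L(D) = D + 2*D² (L(D) = (D² + D²) + D = 2*D² + D = D + 2*D²)
R = 3768 (R = -314*(9*(1 + 2*9) - 183) = -314*(9*(1 + 18) - 183) = -314*(9*19 - 183) = -314*(171 - 183) = -314*(-12) = 3768)
f(470) + R = 470 + 3768 = 4238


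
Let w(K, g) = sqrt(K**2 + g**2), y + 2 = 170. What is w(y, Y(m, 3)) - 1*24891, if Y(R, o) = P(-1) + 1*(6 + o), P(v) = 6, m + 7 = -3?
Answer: -24891 + 3*sqrt(3161) ≈ -24722.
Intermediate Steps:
y = 168 (y = -2 + 170 = 168)
m = -10 (m = -7 - 3 = -10)
Y(R, o) = 12 + o (Y(R, o) = 6 + 1*(6 + o) = 6 + (6 + o) = 12 + o)
w(y, Y(m, 3)) - 1*24891 = sqrt(168**2 + (12 + 3)**2) - 1*24891 = sqrt(28224 + 15**2) - 24891 = sqrt(28224 + 225) - 24891 = sqrt(28449) - 24891 = 3*sqrt(3161) - 24891 = -24891 + 3*sqrt(3161)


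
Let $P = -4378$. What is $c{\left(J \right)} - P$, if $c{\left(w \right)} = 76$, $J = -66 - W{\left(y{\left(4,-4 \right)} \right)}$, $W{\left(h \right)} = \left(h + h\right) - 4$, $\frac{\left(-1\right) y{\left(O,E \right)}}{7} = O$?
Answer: $4454$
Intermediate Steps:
$y{\left(O,E \right)} = - 7 O$
$W{\left(h \right)} = -4 + 2 h$ ($W{\left(h \right)} = 2 h - 4 = -4 + 2 h$)
$J = -6$ ($J = -66 - \left(-4 + 2 \left(\left(-7\right) 4\right)\right) = -66 - \left(-4 + 2 \left(-28\right)\right) = -66 - \left(-4 - 56\right) = -66 - -60 = -66 + 60 = -6$)
$c{\left(J \right)} - P = 76 - -4378 = 76 + 4378 = 4454$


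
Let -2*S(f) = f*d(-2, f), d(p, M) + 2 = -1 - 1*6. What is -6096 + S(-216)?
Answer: -7068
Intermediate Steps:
d(p, M) = -9 (d(p, M) = -2 + (-1 - 1*6) = -2 + (-1 - 6) = -2 - 7 = -9)
S(f) = 9*f/2 (S(f) = -f*(-9)/2 = -(-9)*f/2 = 9*f/2)
-6096 + S(-216) = -6096 + (9/2)*(-216) = -6096 - 972 = -7068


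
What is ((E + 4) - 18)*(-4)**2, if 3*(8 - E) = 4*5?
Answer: -608/3 ≈ -202.67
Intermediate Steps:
E = 4/3 (E = 8 - 4*5/3 = 8 - 1/3*20 = 8 - 20/3 = 4/3 ≈ 1.3333)
((E + 4) - 18)*(-4)**2 = ((4/3 + 4) - 18)*(-4)**2 = (16/3 - 18)*16 = -38/3*16 = -608/3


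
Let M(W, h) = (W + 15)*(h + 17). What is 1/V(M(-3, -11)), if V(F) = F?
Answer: 1/72 ≈ 0.013889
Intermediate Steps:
M(W, h) = (15 + W)*(17 + h)
1/V(M(-3, -11)) = 1/(255 + 15*(-11) + 17*(-3) - 3*(-11)) = 1/(255 - 165 - 51 + 33) = 1/72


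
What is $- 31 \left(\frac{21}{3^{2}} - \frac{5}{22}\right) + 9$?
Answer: $- \frac{3715}{66} \approx -56.288$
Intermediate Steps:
$- 31 \left(\frac{21}{3^{2}} - \frac{5}{22}\right) + 9 = - 31 \left(\frac{21}{9} - \frac{5}{22}\right) + 9 = - 31 \left(21 \cdot \frac{1}{9} - \frac{5}{22}\right) + 9 = - 31 \left(\frac{7}{3} - \frac{5}{22}\right) + 9 = \left(-31\right) \frac{139}{66} + 9 = - \frac{4309}{66} + 9 = - \frac{3715}{66}$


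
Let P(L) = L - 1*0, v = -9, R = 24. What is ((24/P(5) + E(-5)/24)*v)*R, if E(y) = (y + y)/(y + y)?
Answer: -5229/5 ≈ -1045.8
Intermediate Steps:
P(L) = L (P(L) = L + 0 = L)
E(y) = 1 (E(y) = (2*y)/((2*y)) = (2*y)*(1/(2*y)) = 1)
((24/P(5) + E(-5)/24)*v)*R = ((24/5 + 1/24)*(-9))*24 = ((581/120)*(-9))*24 = -1743/40*24 = -5229/5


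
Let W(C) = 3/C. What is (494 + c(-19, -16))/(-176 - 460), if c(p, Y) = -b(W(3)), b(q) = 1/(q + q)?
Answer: -329/424 ≈ -0.77594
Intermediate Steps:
b(q) = 1/(2*q)
c(p, Y) = -½ (c(p, Y) = -1/(2*(3/3)) = -1/(2*(3*(⅓))) = -1/(2*1) = -1/2 = -1*½ = -½)
(494 + c(-19, -16))/(-176 - 460) = (494 - ½)/(-176 - 460) = (987/2)/(-636) = (987/2)*(-1/636) = -329/424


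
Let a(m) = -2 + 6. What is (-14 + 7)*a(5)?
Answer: -28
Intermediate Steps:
a(m) = 4
(-14 + 7)*a(5) = (-14 + 7)*4 = -7*4 = -28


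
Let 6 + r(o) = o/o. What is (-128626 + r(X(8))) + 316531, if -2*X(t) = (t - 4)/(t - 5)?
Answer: 187900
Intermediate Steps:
X(t) = -(-4 + t)/(2*(-5 + t)) (X(t) = -(t - 4)/(2*(t - 5)) = -(-4 + t)/(2*(-5 + t)))
r(o) = -5 (r(o) = -6 + o/o = -6 + 1 = -5)
(-128626 + r(X(8))) + 316531 = (-128626 - 5) + 316531 = -128631 + 316531 = 187900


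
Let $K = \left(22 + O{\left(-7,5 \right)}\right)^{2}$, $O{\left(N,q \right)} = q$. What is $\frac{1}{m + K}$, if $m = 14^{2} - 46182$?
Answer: $- \frac{1}{45257} \approx -2.2096 \cdot 10^{-5}$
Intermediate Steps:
$K = 729$ ($K = \left(22 + 5\right)^{2} = 27^{2} = 729$)
$m = -45986$ ($m = 196 - 46182 = -45986$)
$\frac{1}{m + K} = \frac{1}{-45986 + 729} = \frac{1}{-45257} = - \frac{1}{45257}$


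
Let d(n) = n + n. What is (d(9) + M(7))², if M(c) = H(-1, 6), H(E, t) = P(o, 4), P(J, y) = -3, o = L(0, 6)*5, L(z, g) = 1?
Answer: 225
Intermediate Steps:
d(n) = 2*n
o = 5 (o = 1*5 = 5)
H(E, t) = -3
M(c) = -3
(d(9) + M(7))² = (2*9 - 3)² = (18 - 3)² = 15² = 225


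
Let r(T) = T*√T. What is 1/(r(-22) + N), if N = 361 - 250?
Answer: 111/22969 + 22*I*√22/22969 ≈ 0.0048326 + 0.0044925*I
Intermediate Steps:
r(T) = T^(3/2)
N = 111
1/(r(-22) + N) = 1/((-22)^(3/2) + 111) = 1/(-22*I*√22 + 111) = 1/(111 - 22*I*√22)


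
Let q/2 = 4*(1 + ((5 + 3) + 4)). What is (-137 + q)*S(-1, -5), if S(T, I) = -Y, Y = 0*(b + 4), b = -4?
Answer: 0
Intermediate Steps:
q = 104 (q = 2*(4*(1 + ((5 + 3) + 4))) = 2*(4*(1 + (8 + 4))) = 2*(4*(1 + 12)) = 2*(4*13) = 2*52 = 104)
Y = 0 (Y = 0*(-4 + 4) = 0*0 = 0)
S(T, I) = 0 (S(T, I) = -1*0 = 0)
(-137 + q)*S(-1, -5) = (-137 + 104)*0 = -33*0 = 0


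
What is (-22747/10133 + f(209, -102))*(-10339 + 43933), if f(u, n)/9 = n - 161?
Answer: -806509903452/10133 ≈ -7.9592e+7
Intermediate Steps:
f(u, n) = -1449 + 9*n (f(u, n) = 9*(n - 161) = 9*(-161 + n) = -1449 + 9*n)
(-22747/10133 + f(209, -102))*(-10339 + 43933) = (-22747/10133 + (-1449 + 9*(-102)))*(-10339 + 43933) = (-22747*1/10133 + (-1449 - 918))*33594 = (-22747/10133 - 2367)*33594 = -24007558/10133*33594 = -806509903452/10133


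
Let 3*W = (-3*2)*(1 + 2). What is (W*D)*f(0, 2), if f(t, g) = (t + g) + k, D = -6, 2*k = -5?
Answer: -18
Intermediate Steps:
k = -5/2 (k = (½)*(-5) = -5/2 ≈ -2.5000)
f(t, g) = -5/2 + g + t (f(t, g) = (t + g) - 5/2 = (g + t) - 5/2 = -5/2 + g + t)
W = -6 (W = ((-3*2)*(1 + 2))/3 = (-6*3)/3 = (⅓)*(-18) = -6)
(W*D)*f(0, 2) = (-6*(-6))*(-5/2 + 2 + 0) = 36*(-½) = -18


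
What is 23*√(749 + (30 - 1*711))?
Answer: 46*√17 ≈ 189.66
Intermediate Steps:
23*√(749 + (30 - 1*711)) = 23*√(749 + (30 - 711)) = 23*√(749 - 681) = 23*√68 = 23*(2*√17) = 46*√17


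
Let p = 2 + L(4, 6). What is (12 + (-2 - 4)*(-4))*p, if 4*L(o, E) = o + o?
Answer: 144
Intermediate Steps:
L(o, E) = o/2 (L(o, E) = (o + o)/4 = (2*o)/4 = o/2)
p = 4 (p = 2 + (½)*4 = 2 + 2 = 4)
(12 + (-2 - 4)*(-4))*p = (12 + (-2 - 4)*(-4))*4 = (12 - 6*(-4))*4 = (12 + 24)*4 = 36*4 = 144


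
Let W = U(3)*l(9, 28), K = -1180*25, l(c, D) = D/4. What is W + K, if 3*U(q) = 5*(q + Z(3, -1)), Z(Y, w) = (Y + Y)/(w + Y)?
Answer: -29430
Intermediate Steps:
Z(Y, w) = 2*Y/(Y + w) (Z(Y, w) = (2*Y)/(Y + w) = 2*Y/(Y + w))
l(c, D) = D/4 (l(c, D) = D*(1/4) = D/4)
K = -29500
U(q) = 5 + 5*q/3 (U(q) = (5*(q + 2*3/(3 - 1)))/3 = (5*(q + 2*3/2))/3 = (5*(q + 2*3*(1/2)))/3 = (5*(q + 3))/3 = (5*(3 + q))/3 = (15 + 5*q)/3 = 5 + 5*q/3)
W = 70 (W = (5 + (5/3)*3)*((1/4)*28) = (5 + 5)*7 = 10*7 = 70)
W + K = 70 - 29500 = -29430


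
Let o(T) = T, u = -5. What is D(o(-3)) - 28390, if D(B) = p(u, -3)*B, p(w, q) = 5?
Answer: -28405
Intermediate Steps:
D(B) = 5*B
D(o(-3)) - 28390 = 5*(-3) - 28390 = -15 - 28390 = -28405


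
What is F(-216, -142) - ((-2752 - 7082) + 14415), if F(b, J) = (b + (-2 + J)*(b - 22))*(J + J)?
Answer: -9676485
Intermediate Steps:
F(b, J) = 2*J*(b + (-22 + b)*(-2 + J)) (F(b, J) = (b + (-2 + J)*(-22 + b))*(2*J) = (b + (-22 + b)*(-2 + J))*(2*J) = 2*J*(b + (-22 + b)*(-2 + J)))
F(-216, -142) - ((-2752 - 7082) + 14415) = 2*(-142)*(44 - 1*(-216) - 22*(-142) - 142*(-216)) - ((-2752 - 7082) + 14415) = 2*(-142)*(44 + 216 + 3124 + 30672) - (-9834 + 14415) = 2*(-142)*34056 - 1*4581 = -9671904 - 4581 = -9676485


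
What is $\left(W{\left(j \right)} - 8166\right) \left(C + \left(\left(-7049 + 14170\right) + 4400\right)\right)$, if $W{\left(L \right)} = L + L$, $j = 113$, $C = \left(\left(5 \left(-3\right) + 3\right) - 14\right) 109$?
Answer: $-68974780$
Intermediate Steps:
$C = -2834$ ($C = \left(\left(-15 + 3\right) - 14\right) 109 = \left(-12 - 14\right) 109 = \left(-26\right) 109 = -2834$)
$W{\left(L \right)} = 2 L$
$\left(W{\left(j \right)} - 8166\right) \left(C + \left(\left(-7049 + 14170\right) + 4400\right)\right) = \left(2 \cdot 113 - 8166\right) \left(-2834 + \left(\left(-7049 + 14170\right) + 4400\right)\right) = \left(226 - 8166\right) \left(-2834 + \left(7121 + 4400\right)\right) = - 7940 \left(-2834 + 11521\right) = \left(-7940\right) 8687 = -68974780$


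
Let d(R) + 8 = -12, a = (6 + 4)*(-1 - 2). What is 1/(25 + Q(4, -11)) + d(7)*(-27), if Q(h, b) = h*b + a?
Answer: 26459/49 ≈ 539.98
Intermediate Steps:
a = -30 (a = 10*(-3) = -30)
d(R) = -20 (d(R) = -8 - 12 = -20)
Q(h, b) = -30 + b*h (Q(h, b) = h*b - 30 = b*h - 30 = -30 + b*h)
1/(25 + Q(4, -11)) + d(7)*(-27) = 1/(25 + (-30 - 11*4)) - 20*(-27) = 1/(25 + (-30 - 44)) + 540 = 1/(25 - 74) + 540 = 1/(-49) + 540 = -1/49 + 540 = 26459/49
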